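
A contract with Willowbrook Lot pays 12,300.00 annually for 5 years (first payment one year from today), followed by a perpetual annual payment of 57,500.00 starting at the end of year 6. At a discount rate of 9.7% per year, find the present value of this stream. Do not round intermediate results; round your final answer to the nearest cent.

PV of 5-year annuity: 12,300.00 × [1 − (1+0.097)^−5] / 0.097 = 46986.23438
Perpetuity value at year 5: 57,500.00 / 0.097 = 592783.50515
PV of perpetuity: 592783.50515 / (1+0.097)^5 = 373132.40947
Total PV = 46986.23438 + 373132.40947 = 420118.64385

420118.64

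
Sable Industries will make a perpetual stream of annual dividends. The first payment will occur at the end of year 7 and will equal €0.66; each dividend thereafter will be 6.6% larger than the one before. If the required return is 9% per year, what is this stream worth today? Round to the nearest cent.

€16.40

Value at end of year 6: C₁ / (r − g) = €0.66 / (0.09 − 0.066) = €27.5000
Discount to today: PV = €27.5000 / (1 + 0.09)^6 = €27.5000 / 1.677100 = €16.40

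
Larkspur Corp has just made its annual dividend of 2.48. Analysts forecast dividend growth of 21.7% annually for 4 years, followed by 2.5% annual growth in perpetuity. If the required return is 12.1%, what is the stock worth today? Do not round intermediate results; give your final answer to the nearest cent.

49.02

D_1 = 3.01816
D_2 = 3.67310
D_3 = 4.47016
D_4 = 5.44019
Terminal value at year 4: TV = D_4×(1+g_2)/(r−g_2) = 5.57619/0.096 = 58.08535
P_0 = D_1/(1+r)^1 + D_2/(1+r)^2 + D_3/(1+r)^3 + D_4/(1+r)^4 + TV/(1+r)^4
    = 2.69238 + 2.92295 + 3.17327 + 3.44502 + 36.78275 = 49.01637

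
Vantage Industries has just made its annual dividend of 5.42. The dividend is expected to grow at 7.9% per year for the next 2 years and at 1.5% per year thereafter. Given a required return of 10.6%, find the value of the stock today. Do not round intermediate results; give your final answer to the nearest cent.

67.98

D_1 = 5.84818
D_2 = 6.31019
Terminal value at year 2: TV = D_2×(1+g_2)/(r−g_2) = 6.40484/0.091 = 70.38285
P_0 = D_1/(1+r)^1 + D_2/(1+r)^2 + TV/(1+r)^2
    = 5.28769 + 5.15860 + 57.53824 = 67.98453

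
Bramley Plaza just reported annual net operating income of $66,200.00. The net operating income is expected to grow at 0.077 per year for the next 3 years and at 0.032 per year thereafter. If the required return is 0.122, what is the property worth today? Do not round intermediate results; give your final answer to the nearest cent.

$854463.96

D_1 = 71297.40000
D_2 = 76787.29980
D_3 = 82699.92188
Terminal value at year 3: TV = D_3×(1+g_2)/(r−g_2) = 85346.31938/0.09 = 948292.43761
P_0 = D_1/(1+r)^1 + D_2/(1+r)^2 + D_3/(1+r)^3 + TV/(1+r)^3
    = 63544.91979 + 60996.32675 + 58549.95001 + 671372.76006 = 854463.95660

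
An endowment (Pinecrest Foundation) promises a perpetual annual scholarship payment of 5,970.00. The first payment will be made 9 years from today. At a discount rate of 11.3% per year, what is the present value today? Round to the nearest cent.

Value at end of year 8: C / r = 5,970.00 / 0.113 = 52,831.8584
Discount to today: PV = 52,831.8584 / (1 + 0.113)^8 = 52,831.8584 / 2.354840 = 22,435.44

22435.44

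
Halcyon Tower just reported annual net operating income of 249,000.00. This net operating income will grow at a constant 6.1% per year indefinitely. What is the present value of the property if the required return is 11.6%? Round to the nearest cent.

D₁ = D₀ × (1 + g) = 249,000.00 × 1.061 = 264,189.0000
Growing perpetuity: P = D₁ / (r − g) = 264,189.0000 / (0.116 − 0.061) = 4,803,436.36

4803436.36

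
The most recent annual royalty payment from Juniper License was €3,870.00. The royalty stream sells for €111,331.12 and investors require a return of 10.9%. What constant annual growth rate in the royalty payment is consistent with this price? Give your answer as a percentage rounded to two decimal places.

P = D₀(1+g)/(r−g) ⇒ P(r−g) = D₀(1+g) ⇒ g(P+D₀) = P·r − D₀
g = (P·r − D₀)/(P + D₀) = (€111,331.12×0.109 − €3,870.00) / (€111,331.12 + €3,870.00) = 0.071745

7.17%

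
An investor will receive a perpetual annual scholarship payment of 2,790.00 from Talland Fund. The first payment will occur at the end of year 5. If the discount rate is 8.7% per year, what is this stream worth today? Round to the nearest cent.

22970.31

Value at end of year 4: C / r = 2,790.00 / 0.087 = 32,068.9655
Discount to today: PV = 32,068.9655 / (1 + 0.087)^4 = 32,068.9655 / 1.396105 = 22,970.31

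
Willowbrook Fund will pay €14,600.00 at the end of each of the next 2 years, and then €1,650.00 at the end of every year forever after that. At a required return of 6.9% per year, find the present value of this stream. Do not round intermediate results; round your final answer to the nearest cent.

PV of 2-year annuity: €14,600.00 × [1 − (1+0.069)^−2] / 0.069 = 26433.69873
Perpetuity value at year 2: €1,650.00 / 0.069 = 23913.04348
PV of perpetuity: 23913.04348 / (1+0.069)^2 = 20925.67342
Total PV = 26433.69873 + 20925.67342 = 47359.37215

€47359.37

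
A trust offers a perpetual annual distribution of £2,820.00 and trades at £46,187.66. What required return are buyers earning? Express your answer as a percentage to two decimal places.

P = C/r ⇒ r = C/P = £2,820.00/£46,187.66 = 0.061055

6.11%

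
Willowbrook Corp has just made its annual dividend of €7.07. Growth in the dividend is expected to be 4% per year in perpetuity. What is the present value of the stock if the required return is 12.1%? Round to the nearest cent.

D₁ = D₀ × (1 + g) = €7.07 × 1.04 = €7.3528
Growing perpetuity: P = D₁ / (r − g) = €7.3528 / (0.121 − 0.04) = €90.78

€90.78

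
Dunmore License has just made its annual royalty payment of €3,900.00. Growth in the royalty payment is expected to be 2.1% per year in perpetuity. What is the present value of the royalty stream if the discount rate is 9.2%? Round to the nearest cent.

€56083.10

D₁ = D₀ × (1 + g) = €3,900.00 × 1.021 = €3,981.9000
Growing perpetuity: P = D₁ / (r − g) = €3,981.9000 / (0.092 − 0.021) = €56,083.10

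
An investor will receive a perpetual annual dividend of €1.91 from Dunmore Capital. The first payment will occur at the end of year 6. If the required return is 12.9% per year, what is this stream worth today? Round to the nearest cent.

Value at end of year 5: C / r = €1.91 / 0.129 = €14.8062
Discount to today: PV = €14.8062 / (1 + 0.129)^5 = €14.8062 / 1.834297 = €8.07

€8.07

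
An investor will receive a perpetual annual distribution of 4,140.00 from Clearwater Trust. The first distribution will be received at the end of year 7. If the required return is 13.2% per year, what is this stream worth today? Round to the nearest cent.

Value at end of year 6: C / r = 4,140.00 / 0.132 = 31,363.6364
Discount to today: PV = 31,363.6364 / (1 + 0.132)^6 = 31,363.6364 / 2.104159 = 14,905.54

14905.54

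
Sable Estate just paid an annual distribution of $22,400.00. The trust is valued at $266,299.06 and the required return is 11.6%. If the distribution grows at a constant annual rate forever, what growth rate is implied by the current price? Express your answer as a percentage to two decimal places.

P = D₀(1+g)/(r−g) ⇒ P(r−g) = D₀(1+g) ⇒ g(P+D₀) = P·r − D₀
g = (P·r − D₀)/(P + D₀) = ($266,299.06×0.116 − $22,400.00) / ($266,299.06 + $22,400.00) = 0.029410

2.94%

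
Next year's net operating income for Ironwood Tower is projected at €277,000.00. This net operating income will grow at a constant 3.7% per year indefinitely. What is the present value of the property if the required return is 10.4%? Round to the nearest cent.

Growing perpetuity: P = D₁ / (r − g) = €277,000.0000 / (0.104 − 0.037) = €4,134,328.36

€4134328.36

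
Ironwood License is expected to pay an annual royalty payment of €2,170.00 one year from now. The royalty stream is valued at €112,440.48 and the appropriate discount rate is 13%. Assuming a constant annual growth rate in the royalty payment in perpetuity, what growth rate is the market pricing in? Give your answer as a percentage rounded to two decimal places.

11.07%

P = D₁/(r−g) ⇒ g = r − D₁/P = 0.13 − €2,170.00/€112,440.48 = 0.110701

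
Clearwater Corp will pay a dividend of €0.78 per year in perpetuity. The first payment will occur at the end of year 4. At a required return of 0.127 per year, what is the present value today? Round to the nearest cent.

Value at end of year 3: C / r = €0.78 / 0.127 = €6.1417
Discount to today: PV = €6.1417 / (1 + 0.127)^3 = €6.1417 / 1.431435 = €4.29

€4.29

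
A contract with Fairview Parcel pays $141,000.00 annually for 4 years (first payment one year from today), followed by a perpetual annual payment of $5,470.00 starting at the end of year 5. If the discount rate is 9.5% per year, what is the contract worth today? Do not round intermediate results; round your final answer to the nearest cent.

PV of 4-year annuity: $141,000.00 × [1 − (1+0.095)^−4] / 0.095 = 451831.83809
Perpetuity value at year 4: $5,470.00 / 0.095 = 57578.94737
PV of perpetuity: 57578.94737 / (1+0.095)^4 = 40050.43564
Total PV = 451831.83809 + 40050.43564 = 491882.27373

$491882.27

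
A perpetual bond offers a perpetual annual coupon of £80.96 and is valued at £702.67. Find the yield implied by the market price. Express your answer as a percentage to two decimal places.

11.52%

P = C/r ⇒ r = C/P = £80.96/£702.67 = 0.115218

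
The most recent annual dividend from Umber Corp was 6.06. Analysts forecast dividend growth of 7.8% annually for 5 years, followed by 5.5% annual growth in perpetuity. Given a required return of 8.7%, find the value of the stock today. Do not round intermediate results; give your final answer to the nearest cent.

221.21

D_1 = 6.53268
D_2 = 7.04223
D_3 = 7.59152
D_4 = 8.18366
D_5 = 8.82199
Terminal value at year 5: TV = D_5×(1+g_2)/(r−g_2) = 9.30720/0.032 = 290.84989
P_0 = D_1/(1+r)^1 + D_2/(1+r)^2 + D_3/(1+r)^3 + D_4/(1+r)^4 + D_5/(1+r)^5 + TV/(1+r)^5
    = 6.00983 + 5.96007 + 5.91072 + 5.86178 + 5.81325 + 191.65546 = 221.21109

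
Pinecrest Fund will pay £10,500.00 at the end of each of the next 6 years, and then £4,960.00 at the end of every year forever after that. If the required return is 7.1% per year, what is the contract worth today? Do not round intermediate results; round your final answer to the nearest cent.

PV of 6-year annuity: £10,500.00 × [1 − (1+0.071)^−6] / 0.071 = 49894.53338
Perpetuity value at year 6: £4,960.00 / 0.071 = 69859.15493
PV of perpetuity: 69859.15493 / (1+0.071)^6 = 46289.92773
Total PV = 49894.53338 + 46289.92773 = 96184.46111

£96184.46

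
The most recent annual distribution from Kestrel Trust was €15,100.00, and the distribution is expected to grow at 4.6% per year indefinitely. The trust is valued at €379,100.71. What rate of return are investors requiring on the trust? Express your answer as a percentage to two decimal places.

D₁ = €15,100.00 × 1.046 = €15,794.6000
P = D₁/(r − g) ⇒ r = D₁/P + g = €15,794.6000/€379,100.71 + 0.046 = 0.041663 + 0.046 = 0.087663

8.77%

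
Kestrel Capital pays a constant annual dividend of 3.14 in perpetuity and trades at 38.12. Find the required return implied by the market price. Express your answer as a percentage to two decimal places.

8.24%

P = C/r ⇒ r = C/P = 3.14/38.12 = 0.082371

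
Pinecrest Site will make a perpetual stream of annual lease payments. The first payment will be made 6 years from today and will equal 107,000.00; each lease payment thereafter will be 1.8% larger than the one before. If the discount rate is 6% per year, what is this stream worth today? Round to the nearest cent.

Value at end of year 5: C₁ / (r − g) = 107,000.00 / (0.06 − 0.018) = 2,547,619.0476
Discount to today: PV = 2,547,619.0476 / (1 + 0.06)^5 = 2,547,619.0476 / 1.338226 = 1,903,729.15

1903729.15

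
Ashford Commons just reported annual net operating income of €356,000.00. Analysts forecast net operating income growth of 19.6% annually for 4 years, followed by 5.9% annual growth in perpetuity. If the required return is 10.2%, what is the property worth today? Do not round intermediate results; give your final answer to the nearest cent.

D_1 = 425776.00000
D_2 = 509228.09600
D_3 = 609036.80282
D_4 = 728408.01617
Terminal value at year 4: TV = D_4×(1+g_2)/(r−g_2) = 771384.08912/0.043 = 17939164.86330
P_0 = D_1/(1+r)^1 + D_2/(1+r)^2 + D_3/(1+r)^3 + D_4/(1+r)^4 + TV/(1+r)^4
    = 386366.60617 + 419323.46731 + 455091.53077 + 493910.59056 + 12163984.07920 = 13918676.27402

€13918676.27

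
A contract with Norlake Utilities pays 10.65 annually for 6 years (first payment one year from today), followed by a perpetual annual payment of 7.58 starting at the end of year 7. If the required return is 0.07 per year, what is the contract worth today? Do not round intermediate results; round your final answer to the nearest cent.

PV of 6-year annuity: 10.65 × [1 − (1+0.07)^−6] / 0.07 = 50.76365
Perpetuity value at year 6: 7.58 / 0.07 = 108.28571
PV of perpetuity: 108.28571 / (1+0.07)^6 = 72.15534
Total PV = 50.76365 + 72.15534 = 122.91899

122.92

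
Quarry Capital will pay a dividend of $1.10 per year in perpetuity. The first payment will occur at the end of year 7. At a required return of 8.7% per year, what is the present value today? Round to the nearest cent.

Value at end of year 6: C / r = $1.10 / 0.087 = $12.6437
Discount to today: PV = $12.6437 / (1 + 0.087)^6 = $12.6437 / 1.649595 = $7.66

$7.66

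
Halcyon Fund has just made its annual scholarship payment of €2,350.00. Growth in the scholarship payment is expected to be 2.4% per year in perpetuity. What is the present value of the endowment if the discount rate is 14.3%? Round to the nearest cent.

€20221.85

D₁ = D₀ × (1 + g) = €2,350.00 × 1.024 = €2,406.4000
Growing perpetuity: P = D₁ / (r − g) = €2,406.4000 / (0.143 − 0.024) = €20,221.85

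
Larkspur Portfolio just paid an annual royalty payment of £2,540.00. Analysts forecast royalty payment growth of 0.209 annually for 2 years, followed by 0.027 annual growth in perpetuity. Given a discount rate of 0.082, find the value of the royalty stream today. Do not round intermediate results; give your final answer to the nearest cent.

£65225.46

D_1 = 3070.86000
D_2 = 3712.66974
Terminal value at year 2: TV = D_2×(1+g_2)/(r−g_2) = 3812.91182/0.055 = 69325.66951
P_0 = D_1/(1+r)^1 + D_2/(1+r)^2 + TV/(1+r)^2
    = 2838.13309 + 3171.25961 + 59216.06588 = 65225.45858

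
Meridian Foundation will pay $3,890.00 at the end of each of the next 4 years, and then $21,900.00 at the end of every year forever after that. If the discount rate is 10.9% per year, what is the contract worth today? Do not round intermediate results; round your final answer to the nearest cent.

PV of 4-year annuity: $3,890.00 × [1 − (1+0.109)^−4] / 0.109 = 12094.32636
Perpetuity value at year 4: $21,900.00 / 0.109 = 200917.43119
PV of perpetuity: 200917.43119 / (1+0.109)^4 = 132828.55016
Total PV = 12094.32636 + 132828.55016 = 144922.87652

$144922.88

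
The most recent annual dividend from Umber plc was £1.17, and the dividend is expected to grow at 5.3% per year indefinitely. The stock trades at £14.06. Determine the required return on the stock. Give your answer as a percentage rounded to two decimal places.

14.06%

D₁ = £1.17 × 1.053 = £1.2320
P = D₁/(r − g) ⇒ r = D₁/P + g = £1.2320/£14.06 + 0.053 = 0.087625 + 0.053 = 0.140625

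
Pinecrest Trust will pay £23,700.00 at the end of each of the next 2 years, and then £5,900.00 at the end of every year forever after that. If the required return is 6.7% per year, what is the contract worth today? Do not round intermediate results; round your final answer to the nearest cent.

£120376.75

PV of 2-year annuity: £23,700.00 × [1 − (1+0.067)^−2] / 0.067 = 43028.87424
Perpetuity value at year 2: £5,900.00 / 0.067 = 88059.70149
PV of perpetuity: 88059.70149 / (1+0.067)^2 = 77347.87204
Total PV = 43028.87424 + 77347.87204 = 120376.74628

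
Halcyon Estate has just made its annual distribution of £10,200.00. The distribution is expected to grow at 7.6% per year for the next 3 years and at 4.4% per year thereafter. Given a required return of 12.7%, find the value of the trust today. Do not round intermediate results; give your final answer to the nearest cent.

D_1 = 10975.20000
D_2 = 11809.31520
D_3 = 12706.82316
Terminal value at year 3: TV = D_3×(1+g_2)/(r−g_2) = 13265.92337/0.083 = 159830.40210
P_0 = D_1/(1+r)^1 + D_2/(1+r)^2 + D_3/(1+r)^3 + TV/(1+r)^3
    = 9738.42059 + 9297.72897 + 8876.97992 + 111657.43421 = 139570.56368

£139570.56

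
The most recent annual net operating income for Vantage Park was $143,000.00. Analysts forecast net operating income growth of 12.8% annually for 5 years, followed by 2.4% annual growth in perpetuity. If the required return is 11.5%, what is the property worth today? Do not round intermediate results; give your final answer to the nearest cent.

D_1 = 161304.00000
D_2 = 181950.91200
D_3 = 205240.62874
D_4 = 231511.42921
D_5 = 261144.89215
Terminal value at year 5: TV = D_5×(1+g_2)/(r−g_2) = 267412.36957/0.091 = 2938597.46775
P_0 = D_1/(1+r)^1 + D_2/(1+r)^2 + D_3/(1+r)^3 + D_4/(1+r)^4 + D_5/(1+r)^5 + TV/(1+r)^5
    = 144667.26457 + 146353.96811 + 148060.33724 + 149786.60126 + 151532.99213 + 1705162.46090 = 2445563.62421

$2445563.62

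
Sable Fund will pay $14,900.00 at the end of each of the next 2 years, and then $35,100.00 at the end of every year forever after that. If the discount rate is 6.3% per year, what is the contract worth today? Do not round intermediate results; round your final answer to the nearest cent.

$520263.44

PV of 2-year annuity: $14,900.00 × [1 − (1+0.063)^−2] / 0.063 = 27203.13566
Perpetuity value at year 2: $35,100.00 / 0.063 = 557142.85714
PV of perpetuity: 557142.85714 / (1+0.063)^2 = 493060.30267
Total PV = 27203.13566 + 493060.30267 = 520263.43833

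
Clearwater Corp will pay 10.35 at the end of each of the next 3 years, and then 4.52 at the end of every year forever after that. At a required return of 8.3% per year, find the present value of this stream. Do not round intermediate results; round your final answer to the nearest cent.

69.40

PV of 3-year annuity: 10.35 × [1 − (1+0.083)^−3] / 0.083 = 26.52923
Perpetuity value at year 3: 4.52 / 0.083 = 54.45783
PV of perpetuity: 54.45783 / (1+0.083)^3 = 42.87212
Total PV = 26.52923 + 42.87212 = 69.40135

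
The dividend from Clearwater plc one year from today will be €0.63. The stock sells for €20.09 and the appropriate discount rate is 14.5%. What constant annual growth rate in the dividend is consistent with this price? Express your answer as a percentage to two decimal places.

P = D₁/(r−g) ⇒ g = r − D₁/P = 0.145 − €0.63/€20.09 = 0.113641

11.36%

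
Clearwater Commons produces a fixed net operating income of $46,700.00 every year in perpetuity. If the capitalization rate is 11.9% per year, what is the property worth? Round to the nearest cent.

Level perpetuity: PV = C / r = $46,700.00 / 0.119 = $392,436.97

$392436.97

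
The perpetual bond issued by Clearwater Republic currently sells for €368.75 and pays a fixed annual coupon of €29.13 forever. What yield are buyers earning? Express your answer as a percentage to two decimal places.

P = C/r ⇒ r = C/P = €29.13/€368.75 = 0.078997

7.90%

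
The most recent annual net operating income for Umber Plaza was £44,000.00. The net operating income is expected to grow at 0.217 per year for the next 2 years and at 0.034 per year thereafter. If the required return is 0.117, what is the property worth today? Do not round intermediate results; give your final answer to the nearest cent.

D_1 = 53548.00000
D_2 = 65167.91600
Terminal value at year 2: TV = D_2×(1+g_2)/(r−g_2) = 67383.62514/0.083 = 811850.90535
P_0 = D_1/(1+r)^1 + D_2/(1+r)^2 + TV/(1+r)^2
    = 47939.12265 + 52230.89728 + 650683.70832 = 750853.72825

£750853.73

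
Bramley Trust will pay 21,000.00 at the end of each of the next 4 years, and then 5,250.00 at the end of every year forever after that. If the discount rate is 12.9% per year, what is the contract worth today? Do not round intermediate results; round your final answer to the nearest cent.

87643.10

PV of 4-year annuity: 21,000.00 × [1 − (1+0.129)^−4] / 0.129 = 62593.90572
Perpetuity value at year 4: 5,250.00 / 0.129 = 40697.67442
PV of perpetuity: 40697.67442 / (1+0.129)^4 = 25049.19799
Total PV = 62593.90572 + 25049.19799 = 87643.10371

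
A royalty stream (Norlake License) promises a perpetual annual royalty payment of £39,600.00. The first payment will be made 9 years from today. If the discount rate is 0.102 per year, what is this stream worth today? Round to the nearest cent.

Value at end of year 8: C / r = £39,600.00 / 0.102 = £388,235.2941
Discount to today: PV = £388,235.2941 / (1 + 0.102)^8 = £388,235.2941 / 2.174967 = £178,501.66

£178501.66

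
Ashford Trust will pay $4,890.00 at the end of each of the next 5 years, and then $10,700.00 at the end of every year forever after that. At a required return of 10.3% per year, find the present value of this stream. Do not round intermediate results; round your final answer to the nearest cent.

PV of 5-year annuity: $4,890.00 × [1 − (1+0.103)^−5] / 0.103 = 18395.75025
Perpetuity value at year 5: $10,700.00 / 0.103 = 103883.49515
PV of perpetuity: 103883.49515 / (1+0.103)^5 = 63631.03550
Total PV = 18395.75025 + 63631.03550 = 82026.78575

$82026.79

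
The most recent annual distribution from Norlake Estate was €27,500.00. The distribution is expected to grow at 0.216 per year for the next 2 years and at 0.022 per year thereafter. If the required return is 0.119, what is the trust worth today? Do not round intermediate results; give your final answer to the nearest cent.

D_1 = 33440.00000
D_2 = 40663.04000
Terminal value at year 2: TV = D_2×(1+g_2)/(r−g_2) = 41557.62688/0.097 = 428429.14309
P_0 = D_1/(1+r)^1 + D_2/(1+r)^2 + TV/(1+r)^2
    = 29883.82484 + 32474.29045 + 342151.80244 = 404509.91773

€404509.92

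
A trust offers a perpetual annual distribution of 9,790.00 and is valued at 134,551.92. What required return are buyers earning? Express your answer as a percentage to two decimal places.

P = C/r ⇒ r = C/P = 9,790.00/134,551.92 = 0.072760

7.28%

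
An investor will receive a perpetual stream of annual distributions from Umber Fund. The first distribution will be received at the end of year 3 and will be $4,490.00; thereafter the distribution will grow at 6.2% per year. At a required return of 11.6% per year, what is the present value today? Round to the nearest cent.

Value at end of year 2: C₁ / (r − g) = $4,490.00 / (0.116 − 0.062) = $83,148.1481
Discount to today: PV = $83,148.1481 / (1 + 0.116)^2 = $83,148.1481 / 1.245456 = $66,761.21

$66761.21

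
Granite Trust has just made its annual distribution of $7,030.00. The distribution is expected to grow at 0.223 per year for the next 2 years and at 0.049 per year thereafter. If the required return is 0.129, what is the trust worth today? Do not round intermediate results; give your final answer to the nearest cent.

$124034.43

D_1 = 8597.69000
D_2 = 10514.97487
Terminal value at year 2: TV = D_2×(1+g_2)/(r−g_2) = 11030.20864/0.08 = 137877.60798
P_0 = D_1/(1+r)^1 + D_2/(1+r)^2 + TV/(1+r)^2
    = 7615.31444 + 8249.36188 + 108169.75759 = 124034.43390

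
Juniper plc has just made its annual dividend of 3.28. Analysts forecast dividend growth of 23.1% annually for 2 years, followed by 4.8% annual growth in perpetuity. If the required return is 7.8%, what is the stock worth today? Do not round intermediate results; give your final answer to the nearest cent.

D_1 = 4.03768
D_2 = 4.97038
Terminal value at year 2: TV = D_2×(1+g_2)/(r−g_2) = 5.20896/0.03 = 173.63208
P_0 = D_1/(1+r)^1 + D_2/(1+r)^2 + TV/(1+r)^2
    = 3.74553 + 4.27713 + 149.41440 = 157.43706

157.44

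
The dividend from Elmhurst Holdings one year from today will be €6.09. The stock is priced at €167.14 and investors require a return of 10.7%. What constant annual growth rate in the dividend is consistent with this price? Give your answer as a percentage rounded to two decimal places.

P = D₁/(r−g) ⇒ g = r − D₁/P = 0.107 − €6.09/€167.14 = 0.070563

7.06%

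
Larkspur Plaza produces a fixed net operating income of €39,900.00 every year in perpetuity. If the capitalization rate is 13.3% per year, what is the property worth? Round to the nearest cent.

Level perpetuity: PV = C / r = €39,900.00 / 0.133 = €300,000.00

€300000.00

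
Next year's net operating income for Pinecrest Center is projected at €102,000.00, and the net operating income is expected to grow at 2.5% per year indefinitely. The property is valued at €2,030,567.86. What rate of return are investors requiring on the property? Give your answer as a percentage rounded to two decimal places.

7.52%

P = D₁/(r − g) ⇒ r = D₁/P + g = €102,000.0000/€2,030,567.86 + 0.025 = 0.050232 + 0.025 = 0.075232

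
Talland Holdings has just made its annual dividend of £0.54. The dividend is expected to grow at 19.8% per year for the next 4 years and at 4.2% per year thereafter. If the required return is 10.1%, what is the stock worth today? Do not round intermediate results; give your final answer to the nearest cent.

D_1 = 0.64692
D_2 = 0.77501
D_3 = 0.92846
D_4 = 1.11230
Terminal value at year 4: TV = D_4×(1+g_2)/(r−g_2) = 1.15901/0.059 = 19.64431
P_0 = D_1/(1+r)^1 + D_2/(1+r)^2 + D_3/(1+r)^3 + D_4/(1+r)^4 + TV/(1+r)^4
    = 0.58757 + 0.63934 + 0.69567 + 0.75696 + 13.36865 = 16.04819

£16.05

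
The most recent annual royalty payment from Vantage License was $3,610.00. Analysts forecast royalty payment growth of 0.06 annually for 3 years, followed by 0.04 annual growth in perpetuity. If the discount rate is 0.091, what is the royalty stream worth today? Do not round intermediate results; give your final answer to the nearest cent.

D_1 = 3826.60000
D_2 = 4056.19600
D_3 = 4299.56776
Terminal value at year 3: TV = D_3×(1+g_2)/(r−g_2) = 4471.55047/0.051 = 87677.46020
P_0 = D_1/(1+r)^1 + D_2/(1+r)^2 + D_3/(1+r)^3 + TV/(1+r)^3
    = 3507.42438 + 3407.76338 + 3310.93417 + 67517.08896 = 77743.21089

$77743.21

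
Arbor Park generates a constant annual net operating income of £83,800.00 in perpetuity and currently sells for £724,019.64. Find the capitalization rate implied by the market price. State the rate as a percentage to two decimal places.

P = C/r ⇒ r = C/P = £83,800.00/£724,019.64 = 0.115743

11.57%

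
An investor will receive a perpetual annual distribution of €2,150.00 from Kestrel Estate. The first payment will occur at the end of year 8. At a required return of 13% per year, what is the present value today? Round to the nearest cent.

Value at end of year 7: C / r = €2,150.00 / 0.13 = €16,538.4615
Discount to today: PV = €16,538.4615 / (1 + 0.13)^7 = €16,538.4615 / 2.352605 = €7,029.85

€7029.85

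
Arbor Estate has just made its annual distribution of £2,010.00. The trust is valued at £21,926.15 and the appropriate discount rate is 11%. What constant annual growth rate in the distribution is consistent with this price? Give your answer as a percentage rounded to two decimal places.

P = D₀(1+g)/(r−g) ⇒ P(r−g) = D₀(1+g) ⇒ g(P+D₀) = P·r − D₀
g = (P·r − D₀)/(P + D₀) = (£21,926.15×0.11 − £2,010.00) / (£21,926.15 + £2,010.00) = 0.016790

1.68%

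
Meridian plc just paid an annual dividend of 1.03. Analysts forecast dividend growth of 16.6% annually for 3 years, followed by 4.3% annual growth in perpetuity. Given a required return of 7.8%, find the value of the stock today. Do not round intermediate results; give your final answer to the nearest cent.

42.46

D_1 = 1.20098
D_2 = 1.40034
D_3 = 1.63280
Terminal value at year 3: TV = D_3×(1+g_2)/(r−g_2) = 1.70301/0.035 = 48.65743
P_0 = D_1/(1+r)^1 + D_2/(1+r)^2 + D_3/(1+r)^3 + TV/(1+r)^3
    = 1.11408 + 1.20503 + 1.30340 + 38.84122 = 42.46372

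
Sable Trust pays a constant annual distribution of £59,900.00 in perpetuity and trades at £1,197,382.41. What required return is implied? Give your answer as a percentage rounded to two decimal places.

P = C/r ⇒ r = C/P = £59,900.00/£1,197,382.41 = 0.050026

5.00%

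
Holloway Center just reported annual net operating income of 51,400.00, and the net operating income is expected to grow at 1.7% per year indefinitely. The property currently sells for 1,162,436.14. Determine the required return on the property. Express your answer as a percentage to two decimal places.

6.20%

D₁ = 51,400.00 × 1.017 = 52,273.8000
P = D₁/(r − g) ⇒ r = D₁/P + g = 52,273.8000/1,162,436.14 + 0.017 = 0.044969 + 0.017 = 0.061969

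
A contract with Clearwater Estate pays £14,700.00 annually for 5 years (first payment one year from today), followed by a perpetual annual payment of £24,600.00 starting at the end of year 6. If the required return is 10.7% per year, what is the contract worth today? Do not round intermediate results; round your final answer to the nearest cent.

£193039.35

PV of 5-year annuity: £14,700.00 × [1 − (1+0.107)^−5] / 0.107 = 54742.19870
Perpetuity value at year 5: £24,600.00 / 0.107 = 229906.54206
PV of perpetuity: 229906.54206 / (1+0.107)^5 = 138297.14830
Total PV = 54742.19870 + 138297.14830 = 193039.34701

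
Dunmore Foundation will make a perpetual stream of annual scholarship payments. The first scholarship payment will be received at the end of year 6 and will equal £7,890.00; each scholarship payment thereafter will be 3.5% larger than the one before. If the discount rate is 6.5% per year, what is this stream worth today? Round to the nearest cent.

Value at end of year 5: C₁ / (r − g) = £7,890.00 / (0.065 − 0.035) = £263,000.0000
Discount to today: PV = £263,000.0000 / (1 + 0.065)^5 = £263,000.0000 / 1.370087 = £191,958.66

£191958.66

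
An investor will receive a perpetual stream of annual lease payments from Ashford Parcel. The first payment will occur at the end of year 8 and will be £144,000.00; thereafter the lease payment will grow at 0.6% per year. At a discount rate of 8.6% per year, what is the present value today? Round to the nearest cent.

£1010331.12

Value at end of year 7: C₁ / (r − g) = £144,000.00 / (0.086 − 0.006) = £1,800,000.0000
Discount to today: PV = £1,800,000.0000 / (1 + 0.086)^7 = £1,800,000.0000 / 1.781594 = £1,010,331.12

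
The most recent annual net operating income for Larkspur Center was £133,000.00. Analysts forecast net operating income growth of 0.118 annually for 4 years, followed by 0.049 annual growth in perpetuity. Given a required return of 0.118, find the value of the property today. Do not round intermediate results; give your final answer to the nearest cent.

D_1 = 148694.00000
D_2 = 166239.89200
D_3 = 185856.19926
D_4 = 207787.23077
Terminal value at year 4: TV = D_4×(1+g_2)/(r−g_2) = 217968.80508/0.069 = 3158968.18951
P_0 = D_1/(1+r)^1 + D_2/(1+r)^2 + D_3/(1+r)^3 + D_4/(1+r)^4 + TV/(1+r)^4
    = 133000.00000 + 133000.00000 + 133000.00000 + 133000.00000 + 2021985.50725 = 2553985.50725

£2553985.51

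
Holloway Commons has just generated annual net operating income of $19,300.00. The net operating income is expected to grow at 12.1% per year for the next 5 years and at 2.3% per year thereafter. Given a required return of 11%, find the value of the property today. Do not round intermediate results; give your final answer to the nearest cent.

$337818.42

D_1 = 21635.30000
D_2 = 24253.17130
D_3 = 27187.80503
D_4 = 30477.52944
D_5 = 34165.31050
Terminal value at year 5: TV = D_5×(1+g_2)/(r−g_2) = 34951.11264/0.087 = 401736.92688
P_0 = D_1/(1+r)^1 + D_2/(1+r)^2 + D_3/(1+r)^3 + D_4/(1+r)^4 + D_5/(1+r)^5 + TV/(1+r)^5
    = 19491.26126 + 19684.41790 + 19879.48871 + 20076.49265 + 20275.44889 + 238411.31279 = 337818.42221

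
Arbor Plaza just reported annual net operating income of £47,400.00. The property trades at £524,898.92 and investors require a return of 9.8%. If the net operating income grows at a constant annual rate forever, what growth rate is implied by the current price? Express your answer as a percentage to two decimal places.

P = D₀(1+g)/(r−g) ⇒ P(r−g) = D₀(1+g) ⇒ g(P+D₀) = P·r − D₀
g = (P·r − D₀)/(P + D₀) = (£524,898.92×0.098 − £47,400.00) / (£524,898.92 + £47,400.00) = 0.007059

0.71%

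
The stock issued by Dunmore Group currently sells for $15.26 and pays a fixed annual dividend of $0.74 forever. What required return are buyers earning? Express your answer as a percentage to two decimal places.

4.85%

P = C/r ⇒ r = C/P = $0.74/$15.26 = 0.048493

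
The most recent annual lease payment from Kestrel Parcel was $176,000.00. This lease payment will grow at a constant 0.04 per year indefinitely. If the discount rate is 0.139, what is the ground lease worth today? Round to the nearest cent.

$1848888.89

D₁ = D₀ × (1 + g) = $176,000.00 × 1.04 = $183,040.0000
Growing perpetuity: P = D₁ / (r − g) = $183,040.0000 / (0.139 − 0.04) = $1,848,888.89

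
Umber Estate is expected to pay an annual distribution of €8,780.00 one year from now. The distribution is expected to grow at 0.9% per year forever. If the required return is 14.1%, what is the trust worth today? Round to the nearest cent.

€66515.15

Growing perpetuity: P = D₁ / (r − g) = €8,780.0000 / (0.141 − 0.009) = €66,515.15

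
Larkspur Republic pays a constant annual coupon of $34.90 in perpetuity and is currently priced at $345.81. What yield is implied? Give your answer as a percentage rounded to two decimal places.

P = C/r ⇒ r = C/P = $34.90/$345.81 = 0.100922

10.09%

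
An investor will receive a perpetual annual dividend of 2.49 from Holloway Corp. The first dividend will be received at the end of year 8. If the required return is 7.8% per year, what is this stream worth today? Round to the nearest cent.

18.87

Value at end of year 7: C / r = 2.49 / 0.078 = 31.9231
Discount to today: PV = 31.9231 / (1 + 0.078)^7 = 31.9231 / 1.691731 = 18.87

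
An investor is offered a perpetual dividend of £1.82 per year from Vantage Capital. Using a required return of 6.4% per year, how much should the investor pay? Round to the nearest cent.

Level perpetuity: PV = C / r = £1.82 / 0.064 = £28.44

£28.44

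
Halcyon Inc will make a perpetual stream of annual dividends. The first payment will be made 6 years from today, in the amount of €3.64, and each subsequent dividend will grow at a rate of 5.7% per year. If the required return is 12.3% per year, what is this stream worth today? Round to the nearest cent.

Value at end of year 5: C₁ / (r − g) = €3.64 / (0.123 − 0.057) = €55.1515
Discount to today: PV = €55.1515 / (1 + 0.123)^5 = €55.1515 / 1.786071 = €30.88

€30.88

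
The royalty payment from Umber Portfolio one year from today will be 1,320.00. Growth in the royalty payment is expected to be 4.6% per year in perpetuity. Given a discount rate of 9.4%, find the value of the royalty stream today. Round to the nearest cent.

Growing perpetuity: P = D₁ / (r − g) = 1,320.0000 / (0.094 − 0.046) = 27,500.00

27500.00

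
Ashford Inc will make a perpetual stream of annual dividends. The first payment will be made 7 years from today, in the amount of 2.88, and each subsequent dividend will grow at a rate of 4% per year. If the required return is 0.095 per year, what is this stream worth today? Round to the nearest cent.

Value at end of year 6: C₁ / (r − g) = 2.88 / (0.095 − 0.04) = 52.3636
Discount to today: PV = 52.3636 / (1 + 0.095)^6 = 52.3636 / 1.723791 = 30.38

30.38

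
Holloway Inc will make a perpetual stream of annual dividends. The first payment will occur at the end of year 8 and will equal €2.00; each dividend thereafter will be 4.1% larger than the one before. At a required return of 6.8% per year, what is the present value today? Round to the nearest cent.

Value at end of year 7: C₁ / (r − g) = €2.00 / (0.068 − 0.041) = €74.0741
Discount to today: PV = €74.0741 / (1 + 0.068)^7 = €74.0741 / 1.584889 = €46.74

€46.74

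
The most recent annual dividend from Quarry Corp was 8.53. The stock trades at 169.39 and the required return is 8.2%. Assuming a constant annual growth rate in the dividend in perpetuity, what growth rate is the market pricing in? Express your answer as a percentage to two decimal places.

3.01%

P = D₀(1+g)/(r−g) ⇒ P(r−g) = D₀(1+g) ⇒ g(P+D₀) = P·r − D₀
g = (P·r − D₀)/(P + D₀) = (169.39×0.082 − 8.53) / (169.39 + 8.53) = 0.030126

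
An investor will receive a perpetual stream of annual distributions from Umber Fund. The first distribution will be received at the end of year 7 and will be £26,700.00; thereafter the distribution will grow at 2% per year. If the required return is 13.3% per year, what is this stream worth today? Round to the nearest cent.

Value at end of year 6: C₁ / (r − g) = £26,700.00 / (0.133 − 0.02) = £236,283.1858
Discount to today: PV = £236,283.1858 / (1 + 0.133)^6 = £236,283.1858 / 2.115336 = £111,700.05

£111700.05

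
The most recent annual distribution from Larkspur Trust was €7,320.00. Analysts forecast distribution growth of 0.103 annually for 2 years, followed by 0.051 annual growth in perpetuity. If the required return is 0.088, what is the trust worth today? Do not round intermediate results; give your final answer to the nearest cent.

€228644.53

D_1 = 8073.96000
D_2 = 8905.57788
Terminal value at year 2: TV = D_2×(1+g_2)/(r−g_2) = 9359.76235/0.037 = 252966.55005
P_0 = D_1/(1+r)^1 + D_2/(1+r)^2 + TV/(1+r)^2
    = 7420.91912 + 7523.22958 + 213700.38628 = 228644.53498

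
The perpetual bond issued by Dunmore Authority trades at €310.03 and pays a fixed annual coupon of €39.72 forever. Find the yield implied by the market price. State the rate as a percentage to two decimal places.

12.81%

P = C/r ⇒ r = C/P = €39.72/€310.03 = 0.128117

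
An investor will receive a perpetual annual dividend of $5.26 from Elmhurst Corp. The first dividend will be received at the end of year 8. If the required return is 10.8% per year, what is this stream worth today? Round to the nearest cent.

Value at end of year 7: C / r = $5.26 / 0.108 = $48.7037
Discount to today: PV = $48.7037 / (1 + 0.108)^7 = $48.7037 / 2.050115 = $23.76

$23.76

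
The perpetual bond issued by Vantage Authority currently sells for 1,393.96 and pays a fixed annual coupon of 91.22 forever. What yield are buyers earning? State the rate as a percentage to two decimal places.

P = C/r ⇒ r = C/P = 91.22/1,393.96 = 0.065439

6.54%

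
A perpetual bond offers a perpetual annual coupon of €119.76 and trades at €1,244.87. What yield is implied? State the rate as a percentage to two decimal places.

9.62%

P = C/r ⇒ r = C/P = €119.76/€1,244.87 = 0.096203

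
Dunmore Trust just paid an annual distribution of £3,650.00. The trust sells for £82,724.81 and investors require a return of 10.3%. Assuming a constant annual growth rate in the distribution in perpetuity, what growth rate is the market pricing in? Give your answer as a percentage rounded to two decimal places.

P = D₀(1+g)/(r−g) ⇒ P(r−g) = D₀(1+g) ⇒ g(P+D₀) = P·r − D₀
g = (P·r − D₀)/(P + D₀) = (£82,724.81×0.103 − £3,650.00) / (£82,724.81 + £3,650.00) = 0.056390

5.64%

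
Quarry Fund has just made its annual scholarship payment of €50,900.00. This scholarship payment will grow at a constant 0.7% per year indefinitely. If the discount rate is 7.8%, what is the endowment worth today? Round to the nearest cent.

€721919.72

D₁ = D₀ × (1 + g) = €50,900.00 × 1.007 = €51,256.3000
Growing perpetuity: P = D₁ / (r − g) = €51,256.3000 / (0.078 − 0.007) = €721,919.72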